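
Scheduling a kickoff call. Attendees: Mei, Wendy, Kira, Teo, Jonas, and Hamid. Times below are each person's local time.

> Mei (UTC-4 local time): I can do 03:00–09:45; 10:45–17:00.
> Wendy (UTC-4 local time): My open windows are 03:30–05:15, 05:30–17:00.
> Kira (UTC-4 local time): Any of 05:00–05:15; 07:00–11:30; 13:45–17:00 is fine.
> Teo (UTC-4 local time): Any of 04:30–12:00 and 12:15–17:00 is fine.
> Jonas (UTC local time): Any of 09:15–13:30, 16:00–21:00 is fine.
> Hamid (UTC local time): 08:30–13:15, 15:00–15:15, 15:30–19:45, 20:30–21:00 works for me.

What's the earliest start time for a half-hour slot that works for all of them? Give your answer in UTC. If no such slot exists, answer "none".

11:00

Mei in UTC: 07:00-13:45, 14:45-21:00 (add 4h to convert from UTC-4).
Wendy in UTC: 07:30-09:15, 09:30-21:00 (add 4h to convert from UTC-4).
Kira in UTC: 09:00-09:15, 11:00-15:30, 17:45-21:00 (add 4h to convert from UTC-4).
Teo in UTC: 08:30-16:00, 16:15-21:00 (add 4h to convert from UTC-4).
Jonas in UTC: 09:15-13:30, 16:00-21:00.
Hamid in UTC: 08:30-13:15, 15:00-15:15, 15:30-19:45, 20:30-21:00.
Mei ∩ Wendy: 07:30-09:15, 09:30-13:45, 14:45-21:00.
Mei ∩ Wendy ∩ Kira: 09:00-09:15, 11:00-13:45, 14:45-15:30, 17:45-21:00.
Mei ∩ Wendy ∩ Kira ∩ Teo: 09:00-09:15, 11:00-13:45, 14:45-15:30, 17:45-21:00.
Mei ∩ Wendy ∩ Kira ∩ Teo ∩ Jonas: 11:00-13:30, 17:45-21:00.
Mei ∩ Wendy ∩ Kira ∩ Teo ∩ Jonas ∩ Hamid: 11:00-13:15, 17:45-19:45, 20:30-21:00.
So the common availability across everyone is 11:00-13:15, 17:45-19:45, 20:30-21:00.
The first common window of at least 30 minutes is 11:00-13:15, so the earliest start is 11:00.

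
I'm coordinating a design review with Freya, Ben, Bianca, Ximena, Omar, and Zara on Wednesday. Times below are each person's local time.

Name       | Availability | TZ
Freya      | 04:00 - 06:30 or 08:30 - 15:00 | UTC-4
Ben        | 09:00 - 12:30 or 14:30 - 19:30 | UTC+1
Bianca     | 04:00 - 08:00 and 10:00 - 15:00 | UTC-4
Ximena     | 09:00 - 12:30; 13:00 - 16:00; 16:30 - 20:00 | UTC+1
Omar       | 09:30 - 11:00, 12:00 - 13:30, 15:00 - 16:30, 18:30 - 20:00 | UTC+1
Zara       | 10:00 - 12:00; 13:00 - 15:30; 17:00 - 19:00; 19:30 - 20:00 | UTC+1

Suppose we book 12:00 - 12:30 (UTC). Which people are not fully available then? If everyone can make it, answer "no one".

Ben, Bianca, Freya

Freya in UTC: 08:00-10:30, 12:30-19:00 (add 4h to convert from UTC-4).
Ben in UTC: 08:00-11:30, 13:30-18:30 (subtract 1h to convert from UTC+1).
Bianca in UTC: 08:00-12:00, 14:00-19:00 (add 4h to convert from UTC-4).
Ximena in UTC: 08:00-11:30, 12:00-15:00, 15:30-19:00 (subtract 1h to convert from UTC+1).
Omar in UTC: 08:30-10:00, 11:00-12:30, 14:00-15:30, 17:30-19:00 (subtract 1h to convert from UTC+1).
Zara in UTC: 09:00-11:00, 12:00-14:30, 16:00-18:00, 18:30-19:00 (subtract 1h to convert from UTC+1).
Freya: not fully free for 12:00-12:30. Ben: not fully free for 12:00-12:30. Bianca: not fully free for 12:00-12:30. Ximena: free for 12:00-12:30. Omar: free for 12:00-12:30. Zara: free for 12:00-12:30.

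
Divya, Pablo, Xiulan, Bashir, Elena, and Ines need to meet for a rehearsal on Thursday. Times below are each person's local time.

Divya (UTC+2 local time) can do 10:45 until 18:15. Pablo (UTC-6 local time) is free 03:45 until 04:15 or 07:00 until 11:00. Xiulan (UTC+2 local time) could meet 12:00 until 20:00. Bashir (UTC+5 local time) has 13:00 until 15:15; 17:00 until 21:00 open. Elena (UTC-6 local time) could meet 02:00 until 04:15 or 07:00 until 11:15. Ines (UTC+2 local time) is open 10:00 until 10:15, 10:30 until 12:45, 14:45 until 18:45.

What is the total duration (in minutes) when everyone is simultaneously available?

Divya in UTC: 08:45-16:15 (subtract 2h to convert from UTC+2).
Pablo in UTC: 09:45-10:15, 13:00-17:00 (add 6h to convert from UTC-6).
Xiulan in UTC: 10:00-18:00 (subtract 2h to convert from UTC+2).
Bashir in UTC: 08:00-10:15, 12:00-16:00 (subtract 5h to convert from UTC+5).
Elena in UTC: 08:00-10:15, 13:00-17:15 (add 6h to convert from UTC-6).
Ines in UTC: 08:00-08:15, 08:30-10:45, 12:45-16:45 (subtract 2h to convert from UTC+2).
Divya ∩ Pablo: 09:45-10:15, 13:00-16:15.
Divya ∩ Pablo ∩ Xiulan: 10:00-10:15, 13:00-16:15.
Divya ∩ Pablo ∩ Xiulan ∩ Bashir: 10:00-10:15, 13:00-16:00.
Divya ∩ Pablo ∩ Xiulan ∩ Bashir ∩ Elena: 10:00-10:15, 13:00-16:00.
Divya ∩ Pablo ∩ Xiulan ∩ Bashir ∩ Elena ∩ Ines: 10:00-10:15, 13:00-16:00.
Those are the intersection windows.
Summing the common windows: 15 + 180 = 195 minutes.

195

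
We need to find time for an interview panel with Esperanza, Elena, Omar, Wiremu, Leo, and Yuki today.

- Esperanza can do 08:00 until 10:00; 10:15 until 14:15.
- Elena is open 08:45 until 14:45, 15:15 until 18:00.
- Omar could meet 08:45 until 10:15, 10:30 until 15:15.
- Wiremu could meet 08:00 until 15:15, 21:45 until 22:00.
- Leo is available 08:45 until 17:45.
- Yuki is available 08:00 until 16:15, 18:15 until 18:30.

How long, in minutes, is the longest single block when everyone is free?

Esperanza ∩ Elena: 08:45-10:00, 10:15-14:15.
Esperanza ∩ Elena ∩ Omar: 08:45-10:00, 10:30-14:15.
Esperanza ∩ Elena ∩ Omar ∩ Wiremu: 08:45-10:00, 10:30-14:15.
Esperanza ∩ Elena ∩ Omar ∩ Wiremu ∩ Leo: 08:45-10:00, 10:30-14:15.
Esperanza ∩ Elena ∩ Omar ∩ Wiremu ∩ Leo ∩ Yuki: 08:45-10:00, 10:30-14:15.
The longest is 10:30-14:15 at 225 minutes.

225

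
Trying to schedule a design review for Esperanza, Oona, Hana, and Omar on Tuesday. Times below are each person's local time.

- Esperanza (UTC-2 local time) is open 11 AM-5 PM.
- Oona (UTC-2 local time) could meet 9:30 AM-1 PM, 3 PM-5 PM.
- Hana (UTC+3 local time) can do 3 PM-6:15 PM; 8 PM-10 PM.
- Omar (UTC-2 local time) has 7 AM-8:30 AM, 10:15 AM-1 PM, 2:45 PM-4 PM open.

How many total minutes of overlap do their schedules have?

180

Esperanza in UTC: 13:00-19:00 (add 2h to convert from UTC-2).
Oona in UTC: 11:30-15:00, 17:00-19:00 (add 2h to convert from UTC-2).
Hana in UTC: 12:00-15:15, 17:00-19:00 (subtract 3h to convert from UTC+3).
Omar in UTC: 09:00-10:30, 12:15-15:00, 16:45-18:00 (add 2h to convert from UTC-2).
Esperanza ∩ Oona: 13:00-15:00, 17:00-19:00.
Esperanza ∩ Oona ∩ Hana: 13:00-15:00, 17:00-19:00.
Esperanza ∩ Oona ∩ Hana ∩ Omar: 13:00-15:00, 17:00-18:00.
So the common availability across everyone is 13:00-15:00, 17:00-18:00.
Summing the common windows: 120 + 60 = 180 minutes.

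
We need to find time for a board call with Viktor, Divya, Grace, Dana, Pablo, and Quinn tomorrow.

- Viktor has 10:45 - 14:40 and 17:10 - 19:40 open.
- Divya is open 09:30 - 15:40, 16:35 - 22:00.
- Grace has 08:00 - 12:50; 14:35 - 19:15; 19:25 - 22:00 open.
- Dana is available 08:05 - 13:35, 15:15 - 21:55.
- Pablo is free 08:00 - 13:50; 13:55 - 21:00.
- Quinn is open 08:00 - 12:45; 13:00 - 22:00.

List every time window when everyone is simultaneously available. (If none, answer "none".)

Viktor ∩ Divya: 10:45-14:40, 17:10-19:40.
Viktor ∩ Divya ∩ Grace: 10:45-12:50, 14:35-14:40, 17:10-19:15, 19:25-19:40.
Viktor ∩ Divya ∩ Grace ∩ Dana: 10:45-12:50, 17:10-19:15, 19:25-19:40.
Viktor ∩ Divya ∩ Grace ∩ Dana ∩ Pablo: 10:45-12:50, 17:10-19:15, 19:25-19:40.
Viktor ∩ Divya ∩ Grace ∩ Dana ∩ Pablo ∩ Quinn: 10:45-12:45, 17:10-19:15, 19:25-19:40.

10:45-12:45, 17:10-19:15, 19:25-19:40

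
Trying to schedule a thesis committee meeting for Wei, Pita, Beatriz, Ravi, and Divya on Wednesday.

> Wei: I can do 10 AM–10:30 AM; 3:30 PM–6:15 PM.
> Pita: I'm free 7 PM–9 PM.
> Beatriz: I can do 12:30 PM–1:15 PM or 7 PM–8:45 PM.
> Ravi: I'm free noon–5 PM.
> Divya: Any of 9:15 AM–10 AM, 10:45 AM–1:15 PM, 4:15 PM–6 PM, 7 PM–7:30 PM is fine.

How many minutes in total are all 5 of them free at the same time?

Wei ∩ Pita: ∅.
Wei ∩ Pita ∩ Beatriz: ∅.
Wei ∩ Pita ∩ Beatriz ∩ Ravi: ∅.
Wei ∩ Pita ∩ Beatriz ∩ Ravi ∩ Divya: ∅.
There is no time when everyone is free.
There is no common window, so the total is 0 minutes.

0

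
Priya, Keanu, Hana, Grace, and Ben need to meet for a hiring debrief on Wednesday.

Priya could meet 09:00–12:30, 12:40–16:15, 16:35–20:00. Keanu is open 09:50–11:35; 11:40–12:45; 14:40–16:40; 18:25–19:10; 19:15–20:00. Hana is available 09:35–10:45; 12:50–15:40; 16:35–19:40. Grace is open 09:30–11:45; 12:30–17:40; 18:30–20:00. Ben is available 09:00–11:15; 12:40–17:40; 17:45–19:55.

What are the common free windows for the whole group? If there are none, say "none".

09:50-10:45, 14:40-15:40, 16:35-16:40, 18:30-19:10, 19:15-19:40

Priya ∩ Keanu: 09:50-11:35, 11:40-12:30, 12:40-12:45, 14:40-16:15, 16:35-16:40, 18:25-19:10, 19:15-20:00.
Priya ∩ Keanu ∩ Hana: 09:50-10:45, 14:40-15:40, 16:35-16:40, 18:25-19:10, 19:15-19:40.
Priya ∩ Keanu ∩ Hana ∩ Grace: 09:50-10:45, 14:40-15:40, 16:35-16:40, 18:30-19:10, 19:15-19:40.
Priya ∩ Keanu ∩ Hana ∩ Grace ∩ Ben: 09:50-10:45, 14:40-15:40, 16:35-16:40, 18:30-19:10, 19:15-19:40.
Those are the intersection windows.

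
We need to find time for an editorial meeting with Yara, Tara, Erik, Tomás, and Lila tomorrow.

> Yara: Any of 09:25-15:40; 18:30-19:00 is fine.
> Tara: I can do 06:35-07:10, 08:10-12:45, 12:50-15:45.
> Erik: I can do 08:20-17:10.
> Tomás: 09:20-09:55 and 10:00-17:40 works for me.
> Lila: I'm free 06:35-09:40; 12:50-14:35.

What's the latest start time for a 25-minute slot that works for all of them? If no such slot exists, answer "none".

Yara ∩ Tara: 09:25-12:45, 12:50-15:40.
Yara ∩ Tara ∩ Erik: 09:25-12:45, 12:50-15:40.
Yara ∩ Tara ∩ Erik ∩ Tomás: 09:25-09:55, 10:00-12:45, 12:50-15:40.
Yara ∩ Tara ∩ Erik ∩ Tomás ∩ Lila: 09:25-09:40, 12:50-14:35.
The last common window of at least 25 minutes is 12:50-14:35; a 25-minute meeting can start as late as 14:10 and still end by 14:35.

14:10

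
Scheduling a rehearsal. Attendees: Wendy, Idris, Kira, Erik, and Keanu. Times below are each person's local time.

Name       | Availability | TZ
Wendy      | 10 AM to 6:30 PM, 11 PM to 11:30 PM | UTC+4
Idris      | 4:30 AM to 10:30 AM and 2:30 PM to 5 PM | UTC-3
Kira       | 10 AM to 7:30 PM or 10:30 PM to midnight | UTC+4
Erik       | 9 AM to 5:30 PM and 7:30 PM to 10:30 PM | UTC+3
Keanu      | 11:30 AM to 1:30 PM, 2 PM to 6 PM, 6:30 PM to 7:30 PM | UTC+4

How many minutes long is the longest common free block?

Wendy in UTC: 06:00-14:30, 19:00-19:30 (subtract 4h to convert from UTC+4).
Idris in UTC: 07:30-13:30, 17:30-20:00 (add 3h to convert from UTC-3).
Kira in UTC: 06:00-15:30, 18:30-20:00 (subtract 4h to convert from UTC+4).
Erik in UTC: 06:00-14:30, 16:30-19:30 (subtract 3h to convert from UTC+3).
Keanu in UTC: 07:30-09:30, 10:00-14:00, 14:30-15:30 (subtract 4h to convert from UTC+4).
Wendy ∩ Idris: 07:30-13:30, 19:00-19:30.
Wendy ∩ Idris ∩ Kira: 07:30-13:30, 19:00-19:30.
Wendy ∩ Idris ∩ Kira ∩ Erik: 07:30-13:30, 19:00-19:30.
Wendy ∩ Idris ∩ Kira ∩ Erik ∩ Keanu: 07:30-09:30, 10:00-13:30.
Those are the intersection windows.
The longest is 10:00-13:30 at 210 minutes.

210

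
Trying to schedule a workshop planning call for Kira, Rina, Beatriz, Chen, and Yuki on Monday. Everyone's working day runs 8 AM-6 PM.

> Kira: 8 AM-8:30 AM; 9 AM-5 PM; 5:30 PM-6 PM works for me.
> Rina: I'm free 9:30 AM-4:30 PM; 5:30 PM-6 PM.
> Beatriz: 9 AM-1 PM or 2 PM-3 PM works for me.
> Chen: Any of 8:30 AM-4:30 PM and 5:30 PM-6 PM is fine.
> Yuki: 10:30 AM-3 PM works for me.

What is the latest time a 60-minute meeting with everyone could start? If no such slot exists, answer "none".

Kira ∩ Rina: 09:30-16:30, 17:30-18:00.
Kira ∩ Rina ∩ Beatriz: 09:30-13:00, 14:00-15:00.
Kira ∩ Rina ∩ Beatriz ∩ Chen: 09:30-13:00, 14:00-15:00.
Kira ∩ Rina ∩ Beatriz ∩ Chen ∩ Yuki: 10:30-13:00, 14:00-15:00.
The last common window of at least 60 minutes is 14:00-15:00; a 60-minute meeting can start as late as 14:00 and still end by 15:00.

14:00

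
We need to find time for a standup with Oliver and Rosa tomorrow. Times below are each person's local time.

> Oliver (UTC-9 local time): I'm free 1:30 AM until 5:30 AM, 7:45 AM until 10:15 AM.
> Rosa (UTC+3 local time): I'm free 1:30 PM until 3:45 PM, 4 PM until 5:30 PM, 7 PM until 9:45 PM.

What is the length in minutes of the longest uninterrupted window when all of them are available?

Oliver in UTC: 10:30-14:30, 16:45-19:15 (add 9h to convert from UTC-9).
Rosa in UTC: 10:30-12:45, 13:00-14:30, 16:00-18:45 (subtract 3h to convert from UTC+3).
Oliver ∩ Rosa: 10:30-12:45, 13:00-14:30, 16:45-18:45.
Those are the intersection windows.
The longest is 10:30-12:45 at 135 minutes.

135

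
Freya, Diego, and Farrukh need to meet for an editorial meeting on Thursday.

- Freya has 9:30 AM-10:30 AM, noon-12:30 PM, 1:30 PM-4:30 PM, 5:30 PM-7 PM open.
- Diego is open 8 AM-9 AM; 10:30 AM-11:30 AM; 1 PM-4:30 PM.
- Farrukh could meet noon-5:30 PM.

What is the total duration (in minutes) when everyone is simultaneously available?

180

Freya ∩ Diego: 13:30-16:30.
Freya ∩ Diego ∩ Farrukh: 13:30-16:30.
That's a single block of 180 minutes.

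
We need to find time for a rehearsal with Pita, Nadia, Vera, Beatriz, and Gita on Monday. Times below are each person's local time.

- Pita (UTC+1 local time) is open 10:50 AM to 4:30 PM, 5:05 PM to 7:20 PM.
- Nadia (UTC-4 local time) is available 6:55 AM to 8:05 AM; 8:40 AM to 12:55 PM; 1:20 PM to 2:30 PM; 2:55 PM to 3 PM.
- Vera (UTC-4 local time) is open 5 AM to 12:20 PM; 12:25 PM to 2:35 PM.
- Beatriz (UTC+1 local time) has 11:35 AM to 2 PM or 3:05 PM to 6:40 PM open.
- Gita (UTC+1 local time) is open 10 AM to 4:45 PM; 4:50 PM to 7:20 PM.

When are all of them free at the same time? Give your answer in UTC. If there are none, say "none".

10:55-12:05, 12:40-13:00, 14:05-15:30, 16:05-16:20, 16:25-16:55, 17:20-17:40

Pita in UTC: 09:50-15:30, 16:05-18:20 (subtract 1h to convert from UTC+1).
Nadia in UTC: 10:55-12:05, 12:40-16:55, 17:20-18:30, 18:55-19:00 (add 4h to convert from UTC-4).
Vera in UTC: 09:00-16:20, 16:25-18:35 (add 4h to convert from UTC-4).
Beatriz in UTC: 10:35-13:00, 14:05-17:40 (subtract 1h to convert from UTC+1).
Gita in UTC: 09:00-15:45, 15:50-18:20 (subtract 1h to convert from UTC+1).
Pita ∩ Nadia: 10:55-12:05, 12:40-15:30, 16:05-16:55, 17:20-18:20.
Pita ∩ Nadia ∩ Vera: 10:55-12:05, 12:40-15:30, 16:05-16:20, 16:25-16:55, 17:20-18:20.
Pita ∩ Nadia ∩ Vera ∩ Beatriz: 10:55-12:05, 12:40-13:00, 14:05-15:30, 16:05-16:20, 16:25-16:55, 17:20-17:40.
Pita ∩ Nadia ∩ Vera ∩ Beatriz ∩ Gita: 10:55-12:05, 12:40-13:00, 14:05-15:30, 16:05-16:20, 16:25-16:55, 17:20-17:40.
So the common availability across everyone is 10:55-12:05, 12:40-13:00, 14:05-15:30, 16:05-16:20, 16:25-16:55, 17:20-17:40.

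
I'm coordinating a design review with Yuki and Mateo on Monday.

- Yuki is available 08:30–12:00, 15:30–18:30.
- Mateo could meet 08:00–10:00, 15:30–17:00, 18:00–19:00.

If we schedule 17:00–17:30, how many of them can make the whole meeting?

Yuki can make the full 17:00-17:30 slot — that's 1.

1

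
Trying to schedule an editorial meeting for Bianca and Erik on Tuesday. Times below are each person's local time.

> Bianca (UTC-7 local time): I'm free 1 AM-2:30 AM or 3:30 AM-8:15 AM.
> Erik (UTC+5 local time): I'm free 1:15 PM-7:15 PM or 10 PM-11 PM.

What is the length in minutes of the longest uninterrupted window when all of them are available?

Bianca in UTC: 08:00-09:30, 10:30-15:15 (add 7h to convert from UTC-7).
Erik in UTC: 08:15-14:15, 17:00-18:00 (subtract 5h to convert from UTC+5).
Bianca ∩ Erik: 08:15-09:30, 10:30-14:15.
Those are the intersection windows.
The longest is 10:30-14:15 at 225 minutes.

225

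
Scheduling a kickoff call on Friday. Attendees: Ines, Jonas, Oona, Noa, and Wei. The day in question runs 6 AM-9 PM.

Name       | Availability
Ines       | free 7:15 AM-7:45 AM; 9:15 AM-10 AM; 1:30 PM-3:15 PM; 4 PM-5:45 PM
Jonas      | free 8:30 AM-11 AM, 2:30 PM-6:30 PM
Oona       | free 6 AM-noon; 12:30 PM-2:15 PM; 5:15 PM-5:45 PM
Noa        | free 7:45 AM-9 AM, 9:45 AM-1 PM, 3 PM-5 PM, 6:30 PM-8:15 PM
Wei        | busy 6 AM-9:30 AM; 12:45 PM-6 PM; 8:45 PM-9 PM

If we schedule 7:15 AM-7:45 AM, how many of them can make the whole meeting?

2

Ines free: 07:15-07:45, 09:15-10:00, 13:30-15:15, 16:00-17:45.
Jonas free: 08:30-11:00, 14:30-18:30.
Oona free: 06:00-12:00, 12:30-14:15, 17:15-17:45.
Noa free: 07:45-09:00, 09:45-13:00, 15:00-17:00, 18:30-20:15.
Wei free: 09:30-12:45, 18:00-20:45 (invert busy blocks within the working day).
Ines and Oona can make the full 07:15-07:45 slot — that's 2.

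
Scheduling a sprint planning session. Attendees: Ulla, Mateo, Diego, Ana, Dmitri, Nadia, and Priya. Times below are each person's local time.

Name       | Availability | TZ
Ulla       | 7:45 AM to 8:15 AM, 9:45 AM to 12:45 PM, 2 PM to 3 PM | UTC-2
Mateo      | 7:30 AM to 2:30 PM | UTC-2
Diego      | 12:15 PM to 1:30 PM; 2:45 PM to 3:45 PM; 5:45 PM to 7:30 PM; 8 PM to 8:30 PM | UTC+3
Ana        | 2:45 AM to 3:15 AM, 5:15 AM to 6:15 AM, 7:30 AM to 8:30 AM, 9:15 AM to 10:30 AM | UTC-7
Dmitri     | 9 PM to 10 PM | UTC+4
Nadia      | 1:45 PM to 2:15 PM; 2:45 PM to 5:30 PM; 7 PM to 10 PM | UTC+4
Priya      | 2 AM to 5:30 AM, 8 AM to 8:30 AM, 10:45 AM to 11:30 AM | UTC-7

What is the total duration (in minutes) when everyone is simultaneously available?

0

Ulla in UTC: 09:45-10:15, 11:45-14:45, 16:00-17:00 (add 2h to convert from UTC-2).
Mateo in UTC: 09:30-16:30 (add 2h to convert from UTC-2).
Diego in UTC: 09:15-10:30, 11:45-12:45, 14:45-16:30, 17:00-17:30 (subtract 3h to convert from UTC+3).
Ana in UTC: 09:45-10:15, 12:15-13:15, 14:30-15:30, 16:15-17:30 (add 7h to convert from UTC-7).
Dmitri in UTC: 17:00-18:00 (subtract 4h to convert from UTC+4).
Nadia in UTC: 09:45-10:15, 10:45-13:30, 15:00-18:00 (subtract 4h to convert from UTC+4).
Priya in UTC: 09:00-12:30, 15:00-15:30, 17:45-18:30 (add 7h to convert from UTC-7).
Ulla ∩ Mateo: 09:45-10:15, 11:45-14:45, 16:00-16:30.
Ulla ∩ Mateo ∩ Diego: 09:45-10:15, 11:45-12:45, 16:00-16:30.
Ulla ∩ Mateo ∩ Diego ∩ Ana: 09:45-10:15, 12:15-12:45, 16:15-16:30.
Ulla ∩ Mateo ∩ Diego ∩ Ana ∩ Dmitri: ∅.
Ulla ∩ Mateo ∩ Diego ∩ Ana ∩ Dmitri ∩ Nadia: ∅.
Ulla ∩ Mateo ∩ Diego ∩ Ana ∩ Dmitri ∩ Nadia ∩ Priya: ∅.
There is no time when everyone is free.
There is no common window, so the total is 0 minutes.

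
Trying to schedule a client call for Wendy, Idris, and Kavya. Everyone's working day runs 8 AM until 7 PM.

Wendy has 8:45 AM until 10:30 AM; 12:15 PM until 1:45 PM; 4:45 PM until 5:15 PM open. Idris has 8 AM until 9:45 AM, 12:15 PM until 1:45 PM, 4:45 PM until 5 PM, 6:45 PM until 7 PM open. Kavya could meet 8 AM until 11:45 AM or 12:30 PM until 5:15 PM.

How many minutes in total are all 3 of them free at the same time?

150

Wendy ∩ Idris: 08:45-09:45, 12:15-13:45, 16:45-17:00.
Wendy ∩ Idris ∩ Kavya: 08:45-09:45, 12:30-13:45, 16:45-17:00.
Those are the intersection windows.
Summing the common windows: 60 + 75 + 15 = 150 minutes.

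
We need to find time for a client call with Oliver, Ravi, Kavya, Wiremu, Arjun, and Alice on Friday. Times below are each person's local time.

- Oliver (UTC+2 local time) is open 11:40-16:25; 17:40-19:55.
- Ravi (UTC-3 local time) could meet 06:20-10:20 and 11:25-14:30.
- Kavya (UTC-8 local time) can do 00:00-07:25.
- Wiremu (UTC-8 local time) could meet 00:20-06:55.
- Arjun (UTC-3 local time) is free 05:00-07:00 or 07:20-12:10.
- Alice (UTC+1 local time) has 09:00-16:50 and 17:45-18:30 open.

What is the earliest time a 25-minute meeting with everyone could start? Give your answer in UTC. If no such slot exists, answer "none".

Oliver in UTC: 09:40-14:25, 15:40-17:55 (subtract 2h to convert from UTC+2).
Ravi in UTC: 09:20-13:20, 14:25-17:30 (add 3h to convert from UTC-3).
Kavya in UTC: 08:00-15:25 (add 8h to convert from UTC-8).
Wiremu in UTC: 08:20-14:55 (add 8h to convert from UTC-8).
Arjun in UTC: 08:00-10:00, 10:20-15:10 (add 3h to convert from UTC-3).
Alice in UTC: 08:00-15:50, 16:45-17:30 (subtract 1h to convert from UTC+1).
Oliver ∩ Ravi: 09:40-13:20, 15:40-17:30.
Oliver ∩ Ravi ∩ Kavya: 09:40-13:20.
Oliver ∩ Ravi ∩ Kavya ∩ Wiremu: 09:40-13:20.
Oliver ∩ Ravi ∩ Kavya ∩ Wiremu ∩ Arjun: 09:40-10:00, 10:20-13:20.
Oliver ∩ Ravi ∩ Kavya ∩ Wiremu ∩ Arjun ∩ Alice: 09:40-10:00, 10:20-13:20.
Those are the intersection windows.
The first common window of at least 25 minutes is 10:20-13:20, so the earliest start is 10:20.

10:20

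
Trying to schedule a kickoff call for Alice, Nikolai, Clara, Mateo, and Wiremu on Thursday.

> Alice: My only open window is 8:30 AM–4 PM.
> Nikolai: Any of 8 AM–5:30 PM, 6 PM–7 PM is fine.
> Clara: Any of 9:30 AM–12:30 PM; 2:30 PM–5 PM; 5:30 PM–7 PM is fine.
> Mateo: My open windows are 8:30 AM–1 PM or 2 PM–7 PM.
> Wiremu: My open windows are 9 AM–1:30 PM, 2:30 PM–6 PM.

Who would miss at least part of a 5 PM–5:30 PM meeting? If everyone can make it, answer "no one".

Alice: not fully free for 17:00-17:30. Nikolai: free for 17:00-17:30. Clara: not fully free for 17:00-17:30. Mateo: free for 17:00-17:30. Wiremu: free for 17:00-17:30.

Alice, Clara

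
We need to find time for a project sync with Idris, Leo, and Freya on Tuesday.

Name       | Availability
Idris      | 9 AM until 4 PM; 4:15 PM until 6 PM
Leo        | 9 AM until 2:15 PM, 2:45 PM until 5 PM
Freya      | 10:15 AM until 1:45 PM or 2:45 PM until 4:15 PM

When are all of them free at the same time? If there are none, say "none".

10:15-13:45, 14:45-16:00

Idris ∩ Leo: 09:00-14:15, 14:45-16:00, 16:15-17:00.
Idris ∩ Leo ∩ Freya: 10:15-13:45, 14:45-16:00.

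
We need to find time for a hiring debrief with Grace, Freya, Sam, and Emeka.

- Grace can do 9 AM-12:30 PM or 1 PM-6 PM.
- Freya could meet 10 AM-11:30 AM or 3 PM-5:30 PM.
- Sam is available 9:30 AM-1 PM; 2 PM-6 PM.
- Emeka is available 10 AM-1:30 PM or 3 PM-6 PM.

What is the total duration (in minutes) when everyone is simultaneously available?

Grace ∩ Freya: 10:00-11:30, 15:00-17:30.
Grace ∩ Freya ∩ Sam: 10:00-11:30, 15:00-17:30.
Grace ∩ Freya ∩ Sam ∩ Emeka: 10:00-11:30, 15:00-17:30.
Summing the common windows: 90 + 150 = 240 minutes.

240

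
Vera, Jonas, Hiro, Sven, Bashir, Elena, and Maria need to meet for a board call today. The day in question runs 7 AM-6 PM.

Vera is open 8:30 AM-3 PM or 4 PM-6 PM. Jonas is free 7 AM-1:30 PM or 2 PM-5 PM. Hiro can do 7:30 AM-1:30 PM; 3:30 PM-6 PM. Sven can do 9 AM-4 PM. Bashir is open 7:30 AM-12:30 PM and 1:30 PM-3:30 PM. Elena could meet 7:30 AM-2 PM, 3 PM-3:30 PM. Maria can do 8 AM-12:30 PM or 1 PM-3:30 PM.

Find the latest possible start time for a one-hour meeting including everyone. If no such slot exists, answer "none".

Vera ∩ Jonas: 08:30-13:30, 14:00-15:00, 16:00-17:00.
Vera ∩ Jonas ∩ Hiro: 08:30-13:30, 16:00-17:00.
Vera ∩ Jonas ∩ Hiro ∩ Sven: 09:00-13:30.
Vera ∩ Jonas ∩ Hiro ∩ Sven ∩ Bashir: 09:00-12:30.
Vera ∩ Jonas ∩ Hiro ∩ Sven ∩ Bashir ∩ Elena: 09:00-12:30.
Vera ∩ Jonas ∩ Hiro ∩ Sven ∩ Bashir ∩ Elena ∩ Maria: 09:00-12:30.
So the common availability across everyone is 09:00-12:30.
The last common window of at least 60 minutes is 09:00-12:30; a 60-minute meeting can start as late as 11:30 and still end by 12:30.

11:30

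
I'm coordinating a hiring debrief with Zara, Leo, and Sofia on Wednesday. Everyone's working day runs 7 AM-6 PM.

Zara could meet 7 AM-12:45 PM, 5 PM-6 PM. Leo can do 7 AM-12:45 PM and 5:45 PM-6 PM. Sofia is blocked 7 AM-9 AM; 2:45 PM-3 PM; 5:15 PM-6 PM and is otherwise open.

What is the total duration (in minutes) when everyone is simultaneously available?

225

Zara free: 07:00-12:45, 17:00-18:00.
Leo free: 07:00-12:45, 17:45-18:00.
Sofia free: 09:00-14:45, 15:00-17:15 (invert busy blocks within the working day).
Zara ∩ Leo: 07:00-12:45, 17:45-18:00.
Zara ∩ Leo ∩ Sofia: 09:00-12:45.
So the common availability across everyone is 09:00-12:45.
That's a single block of 225 minutes.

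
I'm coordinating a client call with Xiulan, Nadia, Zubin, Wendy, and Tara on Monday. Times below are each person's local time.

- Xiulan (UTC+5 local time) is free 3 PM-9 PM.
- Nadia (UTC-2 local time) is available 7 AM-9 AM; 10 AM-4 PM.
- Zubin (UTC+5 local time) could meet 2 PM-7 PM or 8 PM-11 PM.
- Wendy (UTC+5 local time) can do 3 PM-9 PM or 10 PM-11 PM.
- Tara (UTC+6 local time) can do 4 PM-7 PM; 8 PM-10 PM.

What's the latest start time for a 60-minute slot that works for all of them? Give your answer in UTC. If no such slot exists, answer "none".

Xiulan in UTC: 10:00-16:00 (subtract 5h to convert from UTC+5).
Nadia in UTC: 09:00-11:00, 12:00-18:00 (add 2h to convert from UTC-2).
Zubin in UTC: 09:00-14:00, 15:00-18:00 (subtract 5h to convert from UTC+5).
Wendy in UTC: 10:00-16:00, 17:00-18:00 (subtract 5h to convert from UTC+5).
Tara in UTC: 10:00-13:00, 14:00-16:00 (subtract 6h to convert from UTC+6).
Xiulan ∩ Nadia: 10:00-11:00, 12:00-16:00.
Xiulan ∩ Nadia ∩ Zubin: 10:00-11:00, 12:00-14:00, 15:00-16:00.
Xiulan ∩ Nadia ∩ Zubin ∩ Wendy: 10:00-11:00, 12:00-14:00, 15:00-16:00.
Xiulan ∩ Nadia ∩ Zubin ∩ Wendy ∩ Tara: 10:00-11:00, 12:00-13:00, 15:00-16:00.
Those are the intersection windows.
The last common window of at least 60 minutes is 15:00-16:00; a 60-minute meeting can start as late as 15:00 and still end by 16:00.

15:00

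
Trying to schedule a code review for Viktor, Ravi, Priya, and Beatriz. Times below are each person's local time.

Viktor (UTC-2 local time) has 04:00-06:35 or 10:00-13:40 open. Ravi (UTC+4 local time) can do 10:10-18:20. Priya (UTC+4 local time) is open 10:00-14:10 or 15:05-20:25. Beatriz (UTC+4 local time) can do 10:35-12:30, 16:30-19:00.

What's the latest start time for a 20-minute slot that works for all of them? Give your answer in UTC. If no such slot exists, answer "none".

Viktor in UTC: 06:00-08:35, 12:00-15:40 (add 2h to convert from UTC-2).
Ravi in UTC: 06:10-14:20 (subtract 4h to convert from UTC+4).
Priya in UTC: 06:00-10:10, 11:05-16:25 (subtract 4h to convert from UTC+4).
Beatriz in UTC: 06:35-08:30, 12:30-15:00 (subtract 4h to convert from UTC+4).
Viktor ∩ Ravi: 06:10-08:35, 12:00-14:20.
Viktor ∩ Ravi ∩ Priya: 06:10-08:35, 12:00-14:20.
Viktor ∩ Ravi ∩ Priya ∩ Beatriz: 06:35-08:30, 12:30-14:20.
The last common window of at least 20 minutes is 12:30-14:20; a 20-minute meeting can start as late as 14:00 and still end by 14:20.

14:00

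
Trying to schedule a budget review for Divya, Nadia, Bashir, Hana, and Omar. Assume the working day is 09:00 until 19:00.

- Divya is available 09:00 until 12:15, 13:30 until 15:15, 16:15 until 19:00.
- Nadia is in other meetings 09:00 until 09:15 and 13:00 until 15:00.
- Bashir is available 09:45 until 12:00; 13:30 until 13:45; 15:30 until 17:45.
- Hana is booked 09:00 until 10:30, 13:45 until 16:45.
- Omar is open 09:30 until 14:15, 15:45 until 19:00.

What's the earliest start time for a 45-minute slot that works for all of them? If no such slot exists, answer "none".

10:30

Divya free: 09:00-12:15, 13:30-15:15, 16:15-19:00.
Nadia free: 09:15-13:00, 15:00-19:00 (invert busy blocks within the working day).
Bashir free: 09:45-12:00, 13:30-13:45, 15:30-17:45.
Hana free: 10:30-13:45, 16:45-19:00 (invert busy blocks within the working day).
Omar free: 09:30-14:15, 15:45-19:00.
Divya ∩ Nadia: 09:15-12:15, 15:00-15:15, 16:15-19:00.
Divya ∩ Nadia ∩ Bashir: 09:45-12:00, 16:15-17:45.
Divya ∩ Nadia ∩ Bashir ∩ Hana: 10:30-12:00, 16:45-17:45.
Divya ∩ Nadia ∩ Bashir ∩ Hana ∩ Omar: 10:30-12:00, 16:45-17:45.
Those are the intersection windows.
The first common window of at least 45 minutes is 10:30-12:00, so the earliest start is 10:30.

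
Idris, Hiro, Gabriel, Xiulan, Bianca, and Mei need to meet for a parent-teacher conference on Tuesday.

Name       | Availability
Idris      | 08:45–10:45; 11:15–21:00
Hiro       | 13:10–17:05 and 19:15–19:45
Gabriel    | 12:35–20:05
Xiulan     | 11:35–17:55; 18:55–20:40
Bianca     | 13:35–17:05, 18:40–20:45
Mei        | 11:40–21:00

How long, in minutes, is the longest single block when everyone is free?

Idris ∩ Hiro: 13:10-17:05, 19:15-19:45.
Idris ∩ Hiro ∩ Gabriel: 13:10-17:05, 19:15-19:45.
Idris ∩ Hiro ∩ Gabriel ∩ Xiulan: 13:10-17:05, 19:15-19:45.
Idris ∩ Hiro ∩ Gabriel ∩ Xiulan ∩ Bianca: 13:35-17:05, 19:15-19:45.
Idris ∩ Hiro ∩ Gabriel ∩ Xiulan ∩ Bianca ∩ Mei: 13:35-17:05, 19:15-19:45.
So the common availability across everyone is 13:35-17:05, 19:15-19:45.
The longest is 13:35-17:05 at 210 minutes.

210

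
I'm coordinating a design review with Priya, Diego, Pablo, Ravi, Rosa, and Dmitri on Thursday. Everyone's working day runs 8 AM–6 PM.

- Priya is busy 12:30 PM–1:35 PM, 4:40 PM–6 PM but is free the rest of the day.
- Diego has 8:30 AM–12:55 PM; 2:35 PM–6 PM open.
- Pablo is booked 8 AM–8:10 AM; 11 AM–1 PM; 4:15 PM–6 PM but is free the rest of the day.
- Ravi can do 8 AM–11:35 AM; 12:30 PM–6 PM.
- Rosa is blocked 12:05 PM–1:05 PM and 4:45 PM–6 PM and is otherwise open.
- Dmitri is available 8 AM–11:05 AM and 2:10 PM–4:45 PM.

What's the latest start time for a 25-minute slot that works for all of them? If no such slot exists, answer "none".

Priya free: 08:00-12:30, 13:35-16:40 (invert busy blocks within the working day).
Diego free: 08:30-12:55, 14:35-18:00.
Pablo free: 08:10-11:00, 13:00-16:15 (invert busy blocks within the working day).
Ravi free: 08:00-11:35, 12:30-18:00.
Rosa free: 08:00-12:05, 13:05-16:45 (invert busy blocks within the working day).
Dmitri free: 08:00-11:05, 14:10-16:45.
Priya ∩ Diego: 08:30-12:30, 14:35-16:40.
Priya ∩ Diego ∩ Pablo: 08:30-11:00, 14:35-16:15.
Priya ∩ Diego ∩ Pablo ∩ Ravi: 08:30-11:00, 14:35-16:15.
Priya ∩ Diego ∩ Pablo ∩ Ravi ∩ Rosa: 08:30-11:00, 14:35-16:15.
Priya ∩ Diego ∩ Pablo ∩ Ravi ∩ Rosa ∩ Dmitri: 08:30-11:00, 14:35-16:15.
The last common window of at least 25 minutes is 14:35-16:15; a 25-minute meeting can start as late as 15:50 and still end by 16:15.

15:50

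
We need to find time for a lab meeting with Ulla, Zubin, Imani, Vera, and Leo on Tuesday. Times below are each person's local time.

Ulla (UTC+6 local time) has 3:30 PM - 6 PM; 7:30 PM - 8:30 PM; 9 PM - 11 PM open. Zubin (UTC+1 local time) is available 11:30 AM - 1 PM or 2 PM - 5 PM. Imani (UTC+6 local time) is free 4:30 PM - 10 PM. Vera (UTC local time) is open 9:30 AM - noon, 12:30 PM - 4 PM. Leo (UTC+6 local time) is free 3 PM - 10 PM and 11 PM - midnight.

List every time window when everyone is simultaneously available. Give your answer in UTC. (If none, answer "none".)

Ulla in UTC: 09:30-12:00, 13:30-14:30, 15:00-17:00 (subtract 6h to convert from UTC+6).
Zubin in UTC: 10:30-12:00, 13:00-16:00 (subtract 1h to convert from UTC+1).
Imani in UTC: 10:30-16:00 (subtract 6h to convert from UTC+6).
Vera in UTC: 09:30-12:00, 12:30-16:00.
Leo in UTC: 09:00-16:00, 17:00-18:00 (subtract 6h to convert from UTC+6).
Ulla ∩ Zubin: 10:30-12:00, 13:30-14:30, 15:00-16:00.
Ulla ∩ Zubin ∩ Imani: 10:30-12:00, 13:30-14:30, 15:00-16:00.
Ulla ∩ Zubin ∩ Imani ∩ Vera: 10:30-12:00, 13:30-14:30, 15:00-16:00.
Ulla ∩ Zubin ∩ Imani ∩ Vera ∩ Leo: 10:30-12:00, 13:30-14:30, 15:00-16:00.
So the common availability across everyone is 10:30-12:00, 13:30-14:30, 15:00-16:00.

10:30-12:00, 13:30-14:30, 15:00-16:00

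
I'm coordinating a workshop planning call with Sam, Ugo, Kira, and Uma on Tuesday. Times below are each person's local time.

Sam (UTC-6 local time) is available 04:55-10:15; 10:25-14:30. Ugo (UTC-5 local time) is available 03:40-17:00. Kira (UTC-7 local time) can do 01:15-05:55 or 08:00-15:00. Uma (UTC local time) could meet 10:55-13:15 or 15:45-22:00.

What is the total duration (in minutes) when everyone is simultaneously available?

395

Sam in UTC: 10:55-16:15, 16:25-20:30 (add 6h to convert from UTC-6).
Ugo in UTC: 08:40-22:00 (add 5h to convert from UTC-5).
Kira in UTC: 08:15-12:55, 15:00-22:00 (add 7h to convert from UTC-7).
Uma in UTC: 10:55-13:15, 15:45-22:00.
Sam ∩ Ugo: 10:55-16:15, 16:25-20:30.
Sam ∩ Ugo ∩ Kira: 10:55-12:55, 15:00-16:15, 16:25-20:30.
Sam ∩ Ugo ∩ Kira ∩ Uma: 10:55-12:55, 15:45-16:15, 16:25-20:30.
Summing the common windows: 120 + 30 + 245 = 395 minutes.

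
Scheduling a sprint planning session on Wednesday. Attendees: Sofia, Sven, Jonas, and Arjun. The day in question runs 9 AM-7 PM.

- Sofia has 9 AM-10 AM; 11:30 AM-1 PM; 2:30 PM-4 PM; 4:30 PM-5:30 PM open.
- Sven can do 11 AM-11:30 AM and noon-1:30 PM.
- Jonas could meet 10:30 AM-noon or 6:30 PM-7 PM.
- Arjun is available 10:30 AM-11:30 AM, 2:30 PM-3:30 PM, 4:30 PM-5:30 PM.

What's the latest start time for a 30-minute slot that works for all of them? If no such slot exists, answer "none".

Sofia ∩ Sven: 12:00-13:00.
Sofia ∩ Sven ∩ Jonas: ∅.
Sofia ∩ Sven ∩ Jonas ∩ Arjun: ∅.
There is no time when everyone is free.
No common window is at least 30 minutes long.

none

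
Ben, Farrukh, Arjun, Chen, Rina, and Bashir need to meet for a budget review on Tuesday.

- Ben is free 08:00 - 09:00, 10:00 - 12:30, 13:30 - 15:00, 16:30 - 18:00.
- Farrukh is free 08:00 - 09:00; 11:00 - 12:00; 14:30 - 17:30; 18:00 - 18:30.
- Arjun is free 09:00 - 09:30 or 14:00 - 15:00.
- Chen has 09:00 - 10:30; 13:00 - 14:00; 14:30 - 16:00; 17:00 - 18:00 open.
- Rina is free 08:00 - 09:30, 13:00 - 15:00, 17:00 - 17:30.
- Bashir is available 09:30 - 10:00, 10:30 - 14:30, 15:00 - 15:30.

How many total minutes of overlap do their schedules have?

0

Ben ∩ Farrukh: 08:00-09:00, 11:00-12:00, 14:30-15:00, 16:30-17:30.
Ben ∩ Farrukh ∩ Arjun: 14:30-15:00.
Ben ∩ Farrukh ∩ Arjun ∩ Chen: 14:30-15:00.
Ben ∩ Farrukh ∩ Arjun ∩ Chen ∩ Rina: 14:30-15:00.
Ben ∩ Farrukh ∩ Arjun ∩ Chen ∩ Rina ∩ Bashir: ∅.
There is no time when everyone is free.
There is no common window, so the total is 0 minutes.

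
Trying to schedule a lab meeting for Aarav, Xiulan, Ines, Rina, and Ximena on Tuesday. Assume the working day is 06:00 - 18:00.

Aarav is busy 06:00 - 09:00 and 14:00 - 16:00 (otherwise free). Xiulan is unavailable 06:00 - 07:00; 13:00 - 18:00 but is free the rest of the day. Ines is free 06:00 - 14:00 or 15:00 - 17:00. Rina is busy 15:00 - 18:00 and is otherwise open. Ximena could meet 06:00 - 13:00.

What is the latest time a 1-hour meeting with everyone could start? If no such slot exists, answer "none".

12:00

Aarav free: 09:00-14:00, 16:00-18:00 (invert busy blocks within the working day).
Xiulan free: 07:00-13:00 (invert busy blocks within the working day).
Ines free: 06:00-14:00, 15:00-17:00.
Rina free: 06:00-15:00 (invert busy blocks within the working day).
Ximena free: 06:00-13:00.
Aarav ∩ Xiulan: 09:00-13:00.
Aarav ∩ Xiulan ∩ Ines: 09:00-13:00.
Aarav ∩ Xiulan ∩ Ines ∩ Rina: 09:00-13:00.
Aarav ∩ Xiulan ∩ Ines ∩ Rina ∩ Ximena: 09:00-13:00.
The last common window of at least 60 minutes is 09:00-13:00; a 60-minute meeting can start as late as 12:00 and still end by 13:00.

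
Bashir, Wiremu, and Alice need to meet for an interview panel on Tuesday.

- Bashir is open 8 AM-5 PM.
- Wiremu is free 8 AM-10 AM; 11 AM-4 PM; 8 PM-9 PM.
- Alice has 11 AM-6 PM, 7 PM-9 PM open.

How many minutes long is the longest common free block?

Bashir ∩ Wiremu: 08:00-10:00, 11:00-16:00.
Bashir ∩ Wiremu ∩ Alice: 11:00-16:00.
Those are the intersection windows.
The longest is 11:00-16:00 at 300 minutes.

300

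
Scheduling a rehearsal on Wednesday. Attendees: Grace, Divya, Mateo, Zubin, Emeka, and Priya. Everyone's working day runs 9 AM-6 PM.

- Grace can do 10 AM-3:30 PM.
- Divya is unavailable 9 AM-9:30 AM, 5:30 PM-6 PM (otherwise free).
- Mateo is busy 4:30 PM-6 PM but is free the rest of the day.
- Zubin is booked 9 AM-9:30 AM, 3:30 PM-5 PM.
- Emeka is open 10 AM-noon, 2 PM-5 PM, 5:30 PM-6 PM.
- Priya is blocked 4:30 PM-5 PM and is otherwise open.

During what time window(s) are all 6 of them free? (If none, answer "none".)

10:00-12:00, 14:00-15:30

Grace free: 10:00-15:30.
Divya free: 09:30-17:30 (invert busy blocks within the working day).
Mateo free: 09:00-16:30 (invert busy blocks within the working day).
Zubin free: 09:30-15:30, 17:00-18:00 (invert busy blocks within the working day).
Emeka free: 10:00-12:00, 14:00-17:00, 17:30-18:00.
Priya free: 09:00-16:30, 17:00-18:00 (invert busy blocks within the working day).
Grace ∩ Divya: 10:00-15:30.
Grace ∩ Divya ∩ Mateo: 10:00-15:30.
Grace ∩ Divya ∩ Mateo ∩ Zubin: 10:00-15:30.
Grace ∩ Divya ∩ Mateo ∩ Zubin ∩ Emeka: 10:00-12:00, 14:00-15:30.
Grace ∩ Divya ∩ Mateo ∩ Zubin ∩ Emeka ∩ Priya: 10:00-12:00, 14:00-15:30.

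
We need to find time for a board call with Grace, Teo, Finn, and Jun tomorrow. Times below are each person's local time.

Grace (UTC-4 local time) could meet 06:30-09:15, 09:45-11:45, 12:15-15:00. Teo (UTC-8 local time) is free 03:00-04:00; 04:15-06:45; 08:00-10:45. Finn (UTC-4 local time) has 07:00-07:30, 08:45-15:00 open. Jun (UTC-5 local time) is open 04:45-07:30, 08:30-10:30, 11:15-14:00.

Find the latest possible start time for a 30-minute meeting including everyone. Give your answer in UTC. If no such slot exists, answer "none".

18:15

Grace in UTC: 10:30-13:15, 13:45-15:45, 16:15-19:00 (add 4h to convert from UTC-4).
Teo in UTC: 11:00-12:00, 12:15-14:45, 16:00-18:45 (add 8h to convert from UTC-8).
Finn in UTC: 11:00-11:30, 12:45-19:00 (add 4h to convert from UTC-4).
Jun in UTC: 09:45-12:30, 13:30-15:30, 16:15-19:00 (add 5h to convert from UTC-5).
Grace ∩ Teo: 11:00-12:00, 12:15-13:15, 13:45-14:45, 16:15-18:45.
Grace ∩ Teo ∩ Finn: 11:00-11:30, 12:45-13:15, 13:45-14:45, 16:15-18:45.
Grace ∩ Teo ∩ Finn ∩ Jun: 11:00-11:30, 13:45-14:45, 16:15-18:45.
Those are the intersection windows.
The last common window of at least 30 minutes is 16:15-18:45; a 30-minute meeting can start as late as 18:15 and still end by 18:45.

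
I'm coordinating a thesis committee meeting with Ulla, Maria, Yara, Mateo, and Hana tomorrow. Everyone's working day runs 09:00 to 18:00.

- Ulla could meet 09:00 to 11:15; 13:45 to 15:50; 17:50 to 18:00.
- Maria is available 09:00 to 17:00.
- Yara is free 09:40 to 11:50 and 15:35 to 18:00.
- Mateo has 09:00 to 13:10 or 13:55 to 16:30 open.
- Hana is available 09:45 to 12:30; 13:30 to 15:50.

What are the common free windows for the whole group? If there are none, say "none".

09:45-11:15, 15:35-15:50

Ulla ∩ Maria: 09:00-11:15, 13:45-15:50.
Ulla ∩ Maria ∩ Yara: 09:40-11:15, 15:35-15:50.
Ulla ∩ Maria ∩ Yara ∩ Mateo: 09:40-11:15, 15:35-15:50.
Ulla ∩ Maria ∩ Yara ∩ Mateo ∩ Hana: 09:45-11:15, 15:35-15:50.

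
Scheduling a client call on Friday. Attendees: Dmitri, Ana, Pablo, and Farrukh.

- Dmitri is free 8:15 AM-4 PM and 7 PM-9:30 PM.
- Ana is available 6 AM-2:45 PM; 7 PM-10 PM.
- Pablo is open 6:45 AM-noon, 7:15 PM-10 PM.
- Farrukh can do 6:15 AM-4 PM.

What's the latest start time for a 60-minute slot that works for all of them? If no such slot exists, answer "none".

Dmitri ∩ Ana: 08:15-14:45, 19:00-21:30.
Dmitri ∩ Ana ∩ Pablo: 08:15-12:00, 19:15-21:30.
Dmitri ∩ Ana ∩ Pablo ∩ Farrukh: 08:15-12:00.
The last common window of at least 60 minutes is 08:15-12:00; a 60-minute meeting can start as late as 11:00 and still end by 12:00.

11:00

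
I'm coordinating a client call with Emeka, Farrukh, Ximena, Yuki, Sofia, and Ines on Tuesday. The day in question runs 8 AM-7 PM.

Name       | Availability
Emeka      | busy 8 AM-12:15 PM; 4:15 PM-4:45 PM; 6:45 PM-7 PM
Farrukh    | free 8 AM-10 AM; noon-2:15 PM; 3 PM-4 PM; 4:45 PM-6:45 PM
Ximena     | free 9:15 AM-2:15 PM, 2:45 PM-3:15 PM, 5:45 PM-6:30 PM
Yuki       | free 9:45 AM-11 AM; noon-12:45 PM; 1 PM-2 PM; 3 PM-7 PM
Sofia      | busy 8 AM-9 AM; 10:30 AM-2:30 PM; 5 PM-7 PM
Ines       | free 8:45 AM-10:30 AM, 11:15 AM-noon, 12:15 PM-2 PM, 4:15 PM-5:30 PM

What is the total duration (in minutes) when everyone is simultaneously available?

0

Emeka free: 12:15-16:15, 16:45-18:45 (invert busy blocks within the working day).
Farrukh free: 08:00-10:00, 12:00-14:15, 15:00-16:00, 16:45-18:45.
Ximena free: 09:15-14:15, 14:45-15:15, 17:45-18:30.
Yuki free: 09:45-11:00, 12:00-12:45, 13:00-14:00, 15:00-19:00.
Sofia free: 09:00-10:30, 14:30-17:00 (invert busy blocks within the working day).
Ines free: 08:45-10:30, 11:15-12:00, 12:15-14:00, 16:15-17:30.
Emeka ∩ Farrukh: 12:15-14:15, 15:00-16:00, 16:45-18:45.
Emeka ∩ Farrukh ∩ Ximena: 12:15-14:15, 15:00-15:15, 17:45-18:30.
Emeka ∩ Farrukh ∩ Ximena ∩ Yuki: 12:15-12:45, 13:00-14:00, 15:00-15:15, 17:45-18:30.
Emeka ∩ Farrukh ∩ Ximena ∩ Yuki ∩ Sofia: 15:00-15:15.
Emeka ∩ Farrukh ∩ Ximena ∩ Yuki ∩ Sofia ∩ Ines: ∅.
There is no time when everyone is free.
There is no common window, so the total is 0 minutes.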